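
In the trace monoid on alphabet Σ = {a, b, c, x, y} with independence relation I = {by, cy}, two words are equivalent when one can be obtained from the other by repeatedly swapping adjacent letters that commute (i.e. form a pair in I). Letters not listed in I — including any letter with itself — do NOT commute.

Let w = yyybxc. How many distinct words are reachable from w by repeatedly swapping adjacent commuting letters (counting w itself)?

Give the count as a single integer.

drop 0:y onto floor
drop 1:y onto {0:y}
drop 2:y onto {1:y}
drop 3:b onto floor
drop 4:x onto {2:y, 3:b}
drop 5:c onto {4:x}
ground layer = {0:y, 3:b}
drop-orders for the pieces not yet dropped (sum over which currently-grounded one goes next):
  1 to go: {5} 1
  2 to go: {4,5} 1
  3 to go: {2,4,5} 1  {3,4,5} 1
  4 to go: {1,2,4,5} 1  {2,3,4,5} 2
  if 0:y drops first: 3 orders
  if 3:b drops first: 1 orders
heap linearizations: 4

4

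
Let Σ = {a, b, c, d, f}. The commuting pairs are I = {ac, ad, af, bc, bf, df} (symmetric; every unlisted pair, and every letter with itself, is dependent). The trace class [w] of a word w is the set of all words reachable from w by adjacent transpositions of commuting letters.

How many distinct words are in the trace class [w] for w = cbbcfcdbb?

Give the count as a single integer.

drop 0:c onto floor
drop 1:b onto floor
drop 2:b onto {1:b}
drop 3:c onto {0:c}
drop 4:f onto {3:c}
drop 5:c onto {4:f}
drop 6:d onto {2:b, 5:c}
drop 7:b onto {6:d}
drop 8:b onto {7:b}
ground layer = {0:c, 1:b}
drop-orders for the pieces not yet dropped (sum over which currently-grounded one goes next):
  1 to go: {8} 1
  2 to go: {7,8} 1
  3 to go: {6,7,8} 1
  4 to go: {2,6,7,8} 1  {5,6,7,8} 1
  5 to go: {1,2,6,7,8} 1  {2,5,6,7,8} 2  {4,5,6,7,8} 1
  6 to go: {1,2,5,6,7,8} 3  {2,4,5,6,7,8} 3  {3,4,5,6,7,8} 1
  7 to go: {0,3,4,5,6,7,8} 1  {1,2,4,5,6,7,8} 6  {2,3,4,5,6,7,8} 4
  if 0:c drops first: 10 orders
  if 1:b drops first: 5 orders
heap linearizations: 15

15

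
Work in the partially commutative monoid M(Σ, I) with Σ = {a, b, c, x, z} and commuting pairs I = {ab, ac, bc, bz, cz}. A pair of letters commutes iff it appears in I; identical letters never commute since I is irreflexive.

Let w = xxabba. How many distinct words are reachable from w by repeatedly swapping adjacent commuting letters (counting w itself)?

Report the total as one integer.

6

#0=x has no predecessor
#1=x depends on [0:x]
#2=a depends on [1:x]
#3=b depends on [1:x]
#4=b depends on [3:b]
#5=a depends on [2:a]
sources: [0:x]
N(rest) = Σ N(rest − s) over sources s of rest; N(one piece) = 1:
  size 1 → [4]=1  [5]=1
  size 2 → [2,5]=1  [3,4]=1  [4,5]=2
  size 3 → [2,4,5]=3  [3,4,5]=3
  size 4 → [2,3,4,5]=6
  first=0(x) contributes 6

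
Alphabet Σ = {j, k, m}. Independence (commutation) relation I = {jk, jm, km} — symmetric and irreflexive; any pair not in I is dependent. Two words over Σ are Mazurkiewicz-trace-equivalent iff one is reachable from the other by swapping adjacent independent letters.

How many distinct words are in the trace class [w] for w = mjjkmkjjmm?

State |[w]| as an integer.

3150

drop 0:m onto floor
drop 1:j onto floor
drop 2:j onto {1:j}
drop 3:k onto floor
drop 4:m onto {0:m}
drop 5:k onto {3:k}
drop 6:j onto {2:j}
drop 7:j onto {6:j}
drop 8:m onto {4:m}
drop 9:m onto {8:m}
ground layer = {0:m, 1:j, 3:k}
drop-orders for the pieces not yet dropped (sum over which currently-grounded one goes next):
  1 to go: {5} 1  {7} 1  {9} 1
  2 to go: {3,5} 1  {5,7} 2  {5,9} 2  {6,7} 1  {7,9} 2  {8,9} 1
  3 to go: {2,6,7} 1  {3,5,7} 3  {3,5,9} 3  {4,8,9} 1  {5,6,7} 3  {5,7,9} 6  {5,8,9} 3  {6,7,9} 3  {7,8,9} 3
  4 to go: {0,4,8,9} 1  {1,2,6,7} 1  {2,5,6,7} 4  {2,6,7,9} 4  {3,5,6,7} 6  {3,5,7,9} 12  {3,5,8,9} 6  {4,5,8,9} 4  {4,7,8,9} 4  {5,6,7,9} 12  {5,7,8,9} 12  {6,7,8,9} 6
  5 to go: {0,4,5,8,9} 5  {0,4,7,8,9} 5  {1,2,5,6,7} 5  {1,2,6,7,9} 5  {2,3,5,6,7} 10  {2,5,6,7,9} 20  {2,6,7,8,9} 10  {3,4,5,8,9} 10  {3,5,6,7,9} 30  {3,5,7,8,9} 30  {4,5,7,8,9} 20  {4,6,7,8,9} 10  {5,6,7,8,9} 30
  6 to go: {0,3,4,5,8,9} 15  {0,4,5,7,8,9} 30  {0,4,6,7,8,9} 15  {1,2,3,5,6,7} 15  {1,2,5,6,7,9} 30  {1,2,6,7,8,9} 15  {2,3,5,6,7,9} 60  {2,4,6,7,8,9} 20  {2,5,6,7,8,9} 60  {3,4,5,7,8,9} 60  {3,5,6,7,8,9} 90  {4,5,6,7,8,9} 60
  7 to go: {0,2,4,6,7,8,9} 35  {0,3,4,5,7,8,9} 105  {0,4,5,6,7,8,9} 105  {1,2,3,5,6,7,9} 105  {1,2,4,6,7,8,9} 35  {1,2,5,6,7,8,9} 105  {2,3,5,6,7,8,9} 210  {2,4,5,6,7,8,9} 140  {3,4,5,6,7,8,9} 210
  8 to go: {0,1,2,4,6,7,8,9} 70  {0,2,4,5,6,7,8,9} 280  {0,3,4,5,6,7,8,9} 420  {1,2,3,5,6,7,8,9} 420  {1,2,4,5,6,7,8,9} 280  {2,3,4,5,6,7,8,9} 560
  if 0:m drops first: 1260 orders
  if 1:j drops first: 1260 orders
  if 3:k drops first: 630 orders
heap linearizations: 3150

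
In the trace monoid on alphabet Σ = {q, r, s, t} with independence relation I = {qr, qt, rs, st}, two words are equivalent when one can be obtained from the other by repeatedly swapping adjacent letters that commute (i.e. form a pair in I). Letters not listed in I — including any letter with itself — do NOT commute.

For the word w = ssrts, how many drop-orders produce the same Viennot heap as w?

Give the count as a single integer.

10

#0=s has no predecessor
#1=s depends on [0:s]
#2=r has no predecessor
#3=t depends on [2:r]
#4=s depends on [1:s]
sources: [0:s, 2:r]
N(rest) = Σ N(rest − s) over sources s of rest; N(one piece) = 1:
  size 1 → [3]=1  [4]=1
  size 2 → [1,4]=1  [2,3]=1  [3,4]=2
  size 3 → [0,1,4]=1  [1,3,4]=3  [2,3,4]=3
  first=0(s) contributes 6
  first=2(r) contributes 4
|[w]| = 10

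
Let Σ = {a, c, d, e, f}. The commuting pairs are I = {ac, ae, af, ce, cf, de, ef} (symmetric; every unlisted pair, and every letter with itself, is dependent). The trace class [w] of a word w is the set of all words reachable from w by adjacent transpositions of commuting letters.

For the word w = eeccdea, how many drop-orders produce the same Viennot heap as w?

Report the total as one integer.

0(e) covers ∅
1(e) covers 0:e
2(c) covers ∅
3(c) covers 2:c
4(d) covers 3:c
5(e) covers 1:e
6(a) covers 4:d
floor of heap: 0:e, 2:c
completions by unplaced set U, small U first (add the entries for U minus each lowest piece of U):
  |U|=1: {5}:1  {6}:1
  |U|=2: {1,5}:1  {4,6}:1  {5,6}:2
  |U|=3: {0,1,5}:1  {1,5,6}:3  {3,4,6}:1  {4,5,6}:3
  |U|=4: {0,1,5,6}:4  {1,4,5,6}:6  {2,3,4,6}:1  {3,4,5,6}:4
  |U|=5: {0,1,4,5,6}:10  {1,3,4,5,6}:10  {2,3,4,5,6}:5
  start at 0(e): 15
  start at 2(c): 20
sum over floor = 35

35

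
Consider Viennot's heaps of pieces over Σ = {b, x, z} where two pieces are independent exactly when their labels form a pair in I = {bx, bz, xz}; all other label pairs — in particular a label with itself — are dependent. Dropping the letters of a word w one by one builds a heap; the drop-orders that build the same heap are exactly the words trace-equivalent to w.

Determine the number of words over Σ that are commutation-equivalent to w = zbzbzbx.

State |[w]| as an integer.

0(z) covers ∅
1(b) covers ∅
2(z) covers 0:z
3(b) covers 1:b
4(z) covers 2:z
5(b) covers 3:b
6(x) covers ∅
floor of heap: 0:z, 1:b, 6:x
completions by unplaced set U, small U first (add the entries for U minus each lowest piece of U):
  |U|=1: {4}:1  {5}:1  {6}:1
  |U|=2: {2,4}:1  {3,5}:1  {4,5}:2  {4,6}:2  {5,6}:2
  |U|=3: {0,2,4}:1  {1,3,5}:1  {2,4,5}:3  {2,4,6}:3  {3,4,5}:3  {3,5,6}:3  {4,5,6}:6
  |U|=4: {0,2,4,5}:4  {0,2,4,6}:4  {1,3,4,5}:4  {1,3,5,6}:4  {2,3,4,5}:6  {2,4,5,6}:12  {3,4,5,6}:12
  |U|=5: {0,2,3,4,5}:10  {0,2,4,5,6}:20  {1,2,3,4,5}:10  {1,3,4,5,6}:20  {2,3,4,5,6}:30
  start at 0(z): 60
  start at 1(b): 60
  start at 6(x): 20
sum over floor = 140

140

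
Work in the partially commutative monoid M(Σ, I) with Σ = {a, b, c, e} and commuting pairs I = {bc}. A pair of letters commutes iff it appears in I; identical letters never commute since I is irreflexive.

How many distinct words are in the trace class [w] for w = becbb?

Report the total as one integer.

0(b) covers ∅
1(e) covers 0:b
2(c) covers 1:e
3(b) covers 1:e
4(b) covers 3:b
floor of heap: 0:b
completions by unplaced set U, small U first (add the entries for U minus each lowest piece of U):
  |U|=1: {2}:1  {4}:1
  |U|=2: {2,4}:2  {3,4}:1
  |U|=3: {2,3,4}:3
  start at 0(b): 3

3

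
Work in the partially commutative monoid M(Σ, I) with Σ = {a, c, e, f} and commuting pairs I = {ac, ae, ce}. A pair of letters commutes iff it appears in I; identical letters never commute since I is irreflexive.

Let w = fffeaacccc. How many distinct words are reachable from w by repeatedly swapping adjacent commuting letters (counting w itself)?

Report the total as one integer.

0(f) covers ∅
1(f) covers 0:f
2(f) covers 1:f
3(e) covers 2:f
4(a) covers 2:f
5(a) covers 4:a
6(c) covers 2:f
7(c) covers 6:c
8(c) covers 7:c
9(c) covers 8:c
floor of heap: 0:f
completions by unplaced set U, small U first (add the entries for U minus each lowest piece of U):
  |U|=1: {3}:1  {5}:1  {9}:1
  |U|=2: {3,5}:2  {3,9}:2  {4,5}:1  {5,9}:2  {8,9}:1
  |U|=3: {3,4,5}:3  {3,5,9}:6  {3,8,9}:3  {4,5,9}:3  {5,8,9}:3  {7,8,9}:1
  |U|=4: {3,4,5,9}:12  {3,5,8,9}:12  {3,7,8,9}:4  {4,5,8,9}:6  {5,7,8,9}:4  {6,7,8,9}:1
  |U|=5: {3,4,5,8,9}:30  {3,5,7,8,9}:20  {3,6,7,8,9}:5  {4,5,7,8,9}:10  {5,6,7,8,9}:5
  |U|=6: {3,4,5,7,8,9}:60  {3,5,6,7,8,9}:30  {4,5,6,7,8,9}:15
  |U|=7: {3,4,5,6,7,8,9}:105
  |U|=8: {2,3,4,5,6,7,8,9}:105
  start at 0(f): 105

105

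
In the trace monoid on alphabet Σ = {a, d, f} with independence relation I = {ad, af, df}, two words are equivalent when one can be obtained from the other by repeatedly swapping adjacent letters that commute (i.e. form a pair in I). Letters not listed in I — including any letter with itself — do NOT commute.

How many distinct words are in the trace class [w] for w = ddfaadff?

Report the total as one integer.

drop 0:d onto floor
drop 1:d onto {0:d}
drop 2:f onto floor
drop 3:a onto floor
drop 4:a onto {3:a}
drop 5:d onto {1:d}
drop 6:f onto {2:f}
drop 7:f onto {6:f}
ground layer = {0:d, 2:f, 3:a}
drop-orders for the pieces not yet dropped (sum over which currently-grounded one goes next):
  1 to go: {4} 1  {5} 1  {7} 1
  2 to go: {1,5} 1  {3,4} 1  {4,5} 2  {4,7} 2  {5,7} 2  {6,7} 1
  3 to go: {0,1,5} 1  {1,4,5} 3  {1,5,7} 3  {2,6,7} 1  {3,4,5} 3  {3,4,7} 3  {4,5,7} 6  {4,6,7} 3  {5,6,7} 3
  4 to go: {0,1,4,5} 4  {0,1,5,7} 4  {1,3,4,5} 6  {1,4,5,7} 12  {1,5,6,7} 6  {2,4,6,7} 4  {2,5,6,7} 4  {3,4,5,7} 12  {3,4,6,7} 6  {4,5,6,7} 12
  5 to go: {0,1,3,4,5} 10  {0,1,4,5,7} 20  {0,1,5,6,7} 10  {1,2,5,6,7} 10  {1,3,4,5,7} 30  {1,4,5,6,7} 30  {2,3,4,6,7} 10  {2,4,5,6,7} 20  {3,4,5,6,7} 30
  6 to go: {0,1,2,5,6,7} 20  {0,1,3,4,5,7} 60  {0,1,4,5,6,7} 60  {1,2,4,5,6,7} 60  {1,3,4,5,6,7} 90  {2,3,4,5,6,7} 60
  if 0:d drops first: 210 orders
  if 2:f drops first: 210 orders
  if 3:a drops first: 140 orders
heap linearizations: 560

560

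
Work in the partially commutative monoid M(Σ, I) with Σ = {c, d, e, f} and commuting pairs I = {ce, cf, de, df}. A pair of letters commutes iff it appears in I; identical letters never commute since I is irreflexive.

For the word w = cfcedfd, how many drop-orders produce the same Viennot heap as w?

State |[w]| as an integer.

drop 0:c onto floor
drop 1:f onto floor
drop 2:c onto {0:c}
drop 3:e onto {1:f}
drop 4:d onto {2:c}
drop 5:f onto {3:e}
drop 6:d onto {4:d}
ground layer = {0:c, 1:f}
drop-orders for the pieces not yet dropped (sum over which currently-grounded one goes next):
  1 to go: {5} 1  {6} 1
  2 to go: {3,5} 1  {4,6} 1  {5,6} 2
  3 to go: {1,3,5} 1  {2,4,6} 1  {3,5,6} 3  {4,5,6} 3
  4 to go: {0,2,4,6} 1  {1,3,5,6} 4  {2,4,5,6} 4  {3,4,5,6} 6
  5 to go: {0,2,4,5,6} 5  {1,3,4,5,6} 10  {2,3,4,5,6} 10
  if 0:c drops first: 20 orders
  if 1:f drops first: 15 orders
heap linearizations: 35

35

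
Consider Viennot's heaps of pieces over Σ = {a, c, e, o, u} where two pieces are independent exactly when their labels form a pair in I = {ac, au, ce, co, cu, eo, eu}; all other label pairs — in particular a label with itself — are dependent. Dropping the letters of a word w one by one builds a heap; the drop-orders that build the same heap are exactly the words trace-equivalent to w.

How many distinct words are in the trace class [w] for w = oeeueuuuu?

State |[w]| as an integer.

84

#0=o has no predecessor
#1=e has no predecessor
#2=e depends on [1:e]
#3=u depends on [0:o]
#4=e depends on [2:e]
#5=u depends on [3:u]
#6=u depends on [5:u]
#7=u depends on [6:u]
#8=u depends on [7:u]
sources: [0:o, 1:e]
N(rest) = Σ N(rest − s) over sources s of rest; N(one piece) = 1:
  size 1 → [4]=1  [8]=1
  size 2 → [2,4]=1  [4,8]=2  [7,8]=1
  size 3 → [1,2,4]=1  [2,4,8]=3  [4,7,8]=3  [6,7,8]=1
  size 4 → [1,2,4,8]=4  [2,4,7,8]=6  [4,6,7,8]=4  [5,6,7,8]=1
  size 5 → [1,2,4,7,8]=10  [2,4,6,7,8]=10  [3,5,6,7,8]=1  [4,5,6,7,8]=5
  size 6 → [0,3,5,6,7,8]=1  [1,2,4,6,7,8]=20  [2,4,5,6,7,8]=15  [3,4,5,6,7,8]=6
  size 7 → [0,3,4,5,6,7,8]=7  [1,2,4,5,6,7,8]=35  [2,3,4,5,6,7,8]=21
  first=0(o) contributes 56
  first=1(e) contributes 28
|[w]| = 84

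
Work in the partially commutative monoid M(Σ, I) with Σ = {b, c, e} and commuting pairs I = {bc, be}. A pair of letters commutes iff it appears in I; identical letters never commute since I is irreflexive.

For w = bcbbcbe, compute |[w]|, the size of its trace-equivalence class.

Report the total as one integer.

35

piece 0:b — minimal
piece 1:c — minimal
piece 2:b rests on {0:b}
piece 3:b rests on {2:b}
piece 4:c rests on {1:c}
piece 5:b rests on {3:b}
piece 6:e rests on {4:c}
minimal pieces: {0:b, 1:c}
ways to finish when only these pieces remain (= sum over removing one remaining piece with nothing left below it):
  1 left: {5}→1  {6}→1
  2 left: {3,5}→1  {4,6}→1  {5,6}→2
  3 left: {1,4,6}→1  {2,3,5}→1  {3,5,6}→3  {4,5,6}→3
  4 left: {0,2,3,5}→1  {1,4,5,6}→4  {2,3,5,6}→4  {3,4,5,6}→6
  5 left: {0,2,3,5,6}→5  {1,3,4,5,6}→10  {2,3,4,5,6}→10
  placing 0:b first → 20 extensions
  placing 1:c first → 15 extensions
total linear extensions = 35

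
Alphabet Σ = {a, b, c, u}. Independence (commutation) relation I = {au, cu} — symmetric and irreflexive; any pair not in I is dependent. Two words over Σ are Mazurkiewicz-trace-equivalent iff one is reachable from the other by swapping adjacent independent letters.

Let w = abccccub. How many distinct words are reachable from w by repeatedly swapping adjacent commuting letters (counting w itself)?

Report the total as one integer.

drop 0:a onto floor
drop 1:b onto {0:a}
drop 2:c onto {1:b}
drop 3:c onto {2:c}
drop 4:c onto {3:c}
drop 5:c onto {4:c}
drop 6:u onto {1:b}
drop 7:b onto {5:c, 6:u}
ground layer = {0:a}
drop-orders for the pieces not yet dropped (sum over which currently-grounded one goes next):
  1 to go: {7} 1
  2 to go: {5,7} 1  {6,7} 1
  3 to go: {4,5,7} 1  {5,6,7} 2
  4 to go: {3,4,5,7} 1  {4,5,6,7} 3
  5 to go: {2,3,4,5,7} 1  {3,4,5,6,7} 4
  6 to go: {2,3,4,5,6,7} 5
  if 0:a drops first: 5 orders

5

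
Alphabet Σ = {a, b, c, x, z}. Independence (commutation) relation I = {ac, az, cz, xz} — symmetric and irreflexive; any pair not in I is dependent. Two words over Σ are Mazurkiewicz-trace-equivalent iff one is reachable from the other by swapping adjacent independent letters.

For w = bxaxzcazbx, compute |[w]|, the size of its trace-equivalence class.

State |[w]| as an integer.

0(b) covers ∅
1(x) covers 0:b
2(a) covers 1:x
3(x) covers 2:a
4(z) covers 0:b
5(c) covers 3:x
6(a) covers 3:x
7(z) covers 4:z
8(b) covers 5:c, 6:a, 7:z
9(x) covers 8:b
floor of heap: 0:b
completions by unplaced set U, small U first (add the entries for U minus each lowest piece of U):
  |U|=1: {9}:1
  |U|=2: {8,9}:1
  |U|=3: {5,8,9}:1  {6,8,9}:1  {7,8,9}:1
  |U|=4: {4,7,8,9}:1  {5,6,8,9}:2  {5,7,8,9}:2  {6,7,8,9}:2
  |U|=5: {3,5,6,8,9}:2  {4,5,7,8,9}:3  {4,6,7,8,9}:3  {5,6,7,8,9}:6
  |U|=6: {2,3,5,6,8,9}:2  {3,5,6,7,8,9}:8  {4,5,6,7,8,9}:12
  |U|=7: {1,2,3,5,6,8,9}:2  {2,3,5,6,7,8,9}:10  {3,4,5,6,7,8,9}:20
  |U|=8: {1,2,3,5,6,7,8,9}:12  {2,3,4,5,6,7,8,9}:30
  start at 0(b): 42

42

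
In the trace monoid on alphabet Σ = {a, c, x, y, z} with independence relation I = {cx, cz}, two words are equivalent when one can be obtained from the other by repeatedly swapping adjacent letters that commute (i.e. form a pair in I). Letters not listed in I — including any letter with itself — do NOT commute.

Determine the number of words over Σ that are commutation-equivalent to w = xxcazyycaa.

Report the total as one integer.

3

piece 0:x — minimal
piece 1:x rests on {0:x}
piece 2:c — minimal
piece 3:a rests on {1:x, 2:c}
piece 4:z rests on {3:a}
piece 5:y rests on {4:z}
piece 6:y rests on {5:y}
piece 7:c rests on {6:y}
piece 8:a rests on {7:c}
piece 9:a rests on {8:a}
minimal pieces: {0:x, 2:c}
ways to finish when only these pieces remain (= sum over removing one remaining piece with nothing left below it):
  1 left: {9}→1
  2 left: {8,9}→1
  3 left: {7,8,9}→1
  4 left: {6,7,8,9}→1
  5 left: {5,6,7,8,9}→1
  6 left: {4,5,6,7,8,9}→1
  7 left: {3,4,5,6,7,8,9}→1
  8 left: {1,3,4,5,6,7,8,9}→1  {2,3,4,5,6,7,8,9}→1
  placing 0:x first → 2 extensions
  placing 2:c first → 1 extensions
total linear extensions = 3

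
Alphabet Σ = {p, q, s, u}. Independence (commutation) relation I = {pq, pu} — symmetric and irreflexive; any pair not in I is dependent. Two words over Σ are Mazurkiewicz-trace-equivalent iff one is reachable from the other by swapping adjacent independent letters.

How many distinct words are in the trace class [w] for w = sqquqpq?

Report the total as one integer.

6

0(s) covers ∅
1(q) covers 0:s
2(q) covers 1:q
3(u) covers 2:q
4(q) covers 3:u
5(p) covers 0:s
6(q) covers 4:q
floor of heap: 0:s
completions by unplaced set U, small U first (add the entries for U minus each lowest piece of U):
  |U|=1: {5}:1  {6}:1
  |U|=2: {4,6}:1  {5,6}:2
  |U|=3: {3,4,6}:1  {4,5,6}:3
  |U|=4: {2,3,4,6}:1  {3,4,5,6}:4
  |U|=5: {1,2,3,4,6}:1  {2,3,4,5,6}:5
  start at 0(s): 6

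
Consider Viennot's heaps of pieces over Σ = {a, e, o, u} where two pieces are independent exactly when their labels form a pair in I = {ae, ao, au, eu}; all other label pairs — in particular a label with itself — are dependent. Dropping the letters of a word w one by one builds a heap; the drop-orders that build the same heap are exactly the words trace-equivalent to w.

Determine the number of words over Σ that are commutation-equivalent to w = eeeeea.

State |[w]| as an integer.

#0=e has no predecessor
#1=e depends on [0:e]
#2=e depends on [1:e]
#3=e depends on [2:e]
#4=e depends on [3:e]
#5=a has no predecessor
sources: [0:e, 5:a]
N(rest) = Σ N(rest − s) over sources s of rest; N(one piece) = 1:
  size 1 → [4]=1  [5]=1
  size 2 → [3,4]=1  [4,5]=2
  size 3 → [2,3,4]=1  [3,4,5]=3
  size 4 → [1,2,3,4]=1  [2,3,4,5]=4
  first=0(e) contributes 5
  first=5(a) contributes 1
|[w]| = 6

6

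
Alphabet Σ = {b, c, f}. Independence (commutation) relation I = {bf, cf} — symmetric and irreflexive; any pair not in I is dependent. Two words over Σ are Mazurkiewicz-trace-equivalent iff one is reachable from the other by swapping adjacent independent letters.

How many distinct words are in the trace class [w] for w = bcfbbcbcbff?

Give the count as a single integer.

#0=b has no predecessor
#1=c depends on [0:b]
#2=f has no predecessor
#3=b depends on [1:c]
#4=b depends on [3:b]
#5=c depends on [4:b]
#6=b depends on [5:c]
#7=c depends on [6:b]
#8=b depends on [7:c]
#9=f depends on [2:f]
#10=f depends on [9:f]
sources: [0:b, 2:f]
N(rest) = Σ N(rest − s) over sources s of rest; N(one piece) = 1:
  size 1 → [8]=1  [10]=1
  size 2 → [7,8]=1  [8,10]=2  [9,10]=1
  size 3 → [2,9,10]=1  [6,7,8]=1  [7,8,10]=3  [8,9,10]=3
  size 4 → [2,8,9,10]=4  [5,6,7,8]=1  [6,7,8,10]=4  [7,8,9,10]=6
  size 5 → [2,7,8,9,10]=10  [4,5,6,7,8]=1  [5,6,7,8,10]=5  [6,7,8,9,10]=10
  size 6 → [2,6,7,8,9,10]=20  [3,4,5,6,7,8]=1  [4,5,6,7,8,10]=6  [5,6,7,8,9,10]=15
  size 7 → [1,3,4,5,6,7,8]=1  [2,5,6,7,8,9,10]=35  [3,4,5,6,7,8,10]=7  [4,5,6,7,8,9,10]=21
  size 8 → [0,1,3,4,5,6,7,8]=1  [1,3,4,5,6,7,8,10]=8  [2,4,5,6,7,8,9,10]=56  [3,4,5,6,7,8,9,10]=28
  size 9 → [0,1,3,4,5,6,7,8,10]=9  [1,3,4,5,6,7,8,9,10]=36  [2,3,4,5,6,7,8,9,10]=84
  first=0(b) contributes 120
  first=2(f) contributes 45
|[w]| = 165

165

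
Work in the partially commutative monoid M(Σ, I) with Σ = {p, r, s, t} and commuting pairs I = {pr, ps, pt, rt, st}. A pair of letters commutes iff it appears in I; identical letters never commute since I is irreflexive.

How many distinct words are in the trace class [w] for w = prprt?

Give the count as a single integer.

30

0(p) covers ∅
1(r) covers ∅
2(p) covers 0:p
3(r) covers 1:r
4(t) covers ∅
floor of heap: 0:p, 1:r, 4:t
completions by unplaced set U, small U first (add the entries for U minus each lowest piece of U):
  |U|=1: {2}:1  {3}:1  {4}:1
  |U|=2: {0,2}:1  {1,3}:1  {2,3}:2  {2,4}:2  {3,4}:2
  |U|=3: {0,2,3}:3  {0,2,4}:3  {1,2,3}:3  {1,3,4}:3  {2,3,4}:6
  start at 0(p): 12
  start at 1(r): 12
  start at 4(t): 6
sum over floor = 30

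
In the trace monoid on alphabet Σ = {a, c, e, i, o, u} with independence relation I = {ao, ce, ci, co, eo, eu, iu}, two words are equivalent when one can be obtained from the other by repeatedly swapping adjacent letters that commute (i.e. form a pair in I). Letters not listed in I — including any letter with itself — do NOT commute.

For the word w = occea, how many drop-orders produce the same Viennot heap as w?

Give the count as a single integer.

0(o) covers ∅
1(c) covers ∅
2(c) covers 1:c
3(e) covers ∅
4(a) covers 2:c, 3:e
floor of heap: 0:o, 1:c, 3:e
completions by unplaced set U, small U first (add the entries for U minus each lowest piece of U):
  |U|=1: {0}:1  {4}:1
  |U|=2: {0,4}:2  {2,4}:1  {3,4}:1
  |U|=3: {0,2,4}:3  {0,3,4}:3  {1,2,4}:1  {2,3,4}:2
  start at 0(o): 3
  start at 1(c): 8
  start at 3(e): 4
sum over floor = 15

15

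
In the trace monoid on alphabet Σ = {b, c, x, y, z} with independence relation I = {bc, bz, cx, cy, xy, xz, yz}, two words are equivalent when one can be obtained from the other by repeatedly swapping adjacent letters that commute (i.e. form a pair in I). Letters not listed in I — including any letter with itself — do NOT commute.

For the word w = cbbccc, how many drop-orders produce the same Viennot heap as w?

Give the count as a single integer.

piece 0:c — minimal
piece 1:b — minimal
piece 2:b rests on {1:b}
piece 3:c rests on {0:c}
piece 4:c rests on {3:c}
piece 5:c rests on {4:c}
minimal pieces: {0:c, 1:b}
ways to finish when only these pieces remain (= sum over removing one remaining piece with nothing left below it):
  1 left: {2}→1  {5}→1
  2 left: {1,2}→1  {2,5}→2  {4,5}→1
  3 left: {1,2,5}→3  {2,4,5}→3  {3,4,5}→1
  4 left: {0,3,4,5}→1  {1,2,4,5}→6  {2,3,4,5}→4
  placing 0:c first → 10 extensions
  placing 1:b first → 5 extensions
total linear extensions = 15

15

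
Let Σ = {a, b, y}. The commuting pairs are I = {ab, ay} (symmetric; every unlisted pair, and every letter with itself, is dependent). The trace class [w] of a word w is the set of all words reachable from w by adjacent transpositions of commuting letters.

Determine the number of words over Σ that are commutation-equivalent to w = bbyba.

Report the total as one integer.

5

drop 0:b onto floor
drop 1:b onto {0:b}
drop 2:y onto {1:b}
drop 3:b onto {2:y}
drop 4:a onto floor
ground layer = {0:b, 4:a}
drop-orders for the pieces not yet dropped (sum over which currently-grounded one goes next):
  1 to go: {3} 1  {4} 1
  2 to go: {2,3} 1  {3,4} 2
  3 to go: {1,2,3} 1  {2,3,4} 3
  if 0:b drops first: 4 orders
  if 4:a drops first: 1 orders
heap linearizations: 5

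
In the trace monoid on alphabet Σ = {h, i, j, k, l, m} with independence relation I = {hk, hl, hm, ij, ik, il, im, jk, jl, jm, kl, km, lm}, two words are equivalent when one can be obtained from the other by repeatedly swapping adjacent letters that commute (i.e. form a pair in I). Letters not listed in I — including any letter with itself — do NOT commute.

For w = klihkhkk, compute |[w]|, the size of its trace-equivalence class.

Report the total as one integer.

#0=k has no predecessor
#1=l has no predecessor
#2=i has no predecessor
#3=h depends on [2:i]
#4=k depends on [0:k]
#5=h depends on [3:h]
#6=k depends on [4:k]
#7=k depends on [6:k]
sources: [0:k, 1:l, 2:i]
N(rest) = Σ N(rest − s) over sources s of rest; N(one piece) = 1:
  size 1 → [1]=1  [5]=1  [7]=1
  size 2 → [1,5]=2  [1,7]=2  [3,5]=1  [5,7]=2  [6,7]=1
  size 3 → [1,3,5]=3  [1,5,7]=6  [1,6,7]=3  [2,3,5]=1  [3,5,7]=3  [4,6,7]=1  [5,6,7]=3
  size 4 → [0,4,6,7]=1  [1,2,3,5]=4  [1,3,5,7]=12  [1,4,6,7]=4  [1,5,6,7]=12  [2,3,5,7]=4  [3,5,6,7]=6  [4,5,6,7]=4
  size 5 → [0,1,4,6,7]=5  [0,4,5,6,7]=5  [1,2,3,5,7]=20  [1,3,5,6,7]=30  [1,4,5,6,7]=20  [2,3,5,6,7]=10  [3,4,5,6,7]=10
  size 6 → [0,1,4,5,6,7]=30  [0,3,4,5,6,7]=15  [1,2,3,5,6,7]=60  [1,3,4,5,6,7]=60  [2,3,4,5,6,7]=20
  first=0(k) contributes 140
  first=1(l) contributes 35
  first=2(i) contributes 105
|[w]| = 280

280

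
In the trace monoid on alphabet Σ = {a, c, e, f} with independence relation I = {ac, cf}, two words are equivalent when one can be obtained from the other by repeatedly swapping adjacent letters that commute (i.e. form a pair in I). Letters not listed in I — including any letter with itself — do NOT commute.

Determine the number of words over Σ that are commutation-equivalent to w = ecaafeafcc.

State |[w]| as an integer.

24

piece 0:e — minimal
piece 1:c rests on {0:e}
piece 2:a rests on {0:e}
piece 3:a rests on {2:a}
piece 4:f rests on {3:a}
piece 5:e rests on {1:c, 4:f}
piece 6:a rests on {5:e}
piece 7:f rests on {6:a}
piece 8:c rests on {5:e}
piece 9:c rests on {8:c}
minimal pieces: {0:e}
ways to finish when only these pieces remain (= sum over removing one remaining piece with nothing left below it):
  1 left: {7}→1  {9}→1
  2 left: {6,7}→1  {7,9}→2  {8,9}→1
  3 left: {6,7,9}→3  {7,8,9}→3
  4 left: {6,7,8,9}→6
  5 left: {5,6,7,8,9}→6
  6 left: {1,5,6,7,8,9}→6  {4,5,6,7,8,9}→6
  7 left: {1,4,5,6,7,8,9}→12  {3,4,5,6,7,8,9}→6
  8 left: {1,3,4,5,6,7,8,9}→18  {2,3,4,5,6,7,8,9}→6
  placing 0:e first → 24 extensions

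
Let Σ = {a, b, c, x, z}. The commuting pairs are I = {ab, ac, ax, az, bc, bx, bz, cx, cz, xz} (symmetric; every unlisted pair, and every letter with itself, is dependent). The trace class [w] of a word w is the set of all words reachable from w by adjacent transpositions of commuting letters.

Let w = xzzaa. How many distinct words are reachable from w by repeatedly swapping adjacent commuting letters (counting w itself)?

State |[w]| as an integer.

30

drop 0:x onto floor
drop 1:z onto floor
drop 2:z onto {1:z}
drop 3:a onto floor
drop 4:a onto {3:a}
ground layer = {0:x, 1:z, 3:a}
drop-orders for the pieces not yet dropped (sum over which currently-grounded one goes next):
  1 to go: {0} 1  {2} 1  {4} 1
  2 to go: {0,2} 2  {0,4} 2  {1,2} 1  {2,4} 2  {3,4} 1
  3 to go: {0,1,2} 3  {0,2,4} 6  {0,3,4} 3  {1,2,4} 3  {2,3,4} 3
  if 0:x drops first: 6 orders
  if 1:z drops first: 12 orders
  if 3:a drops first: 12 orders
heap linearizations: 30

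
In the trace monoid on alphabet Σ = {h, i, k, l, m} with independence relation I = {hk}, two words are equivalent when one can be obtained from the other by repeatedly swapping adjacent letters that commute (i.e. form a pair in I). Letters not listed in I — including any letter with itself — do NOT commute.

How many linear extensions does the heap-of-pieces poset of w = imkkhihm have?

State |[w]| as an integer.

3

drop 0:i onto floor
drop 1:m onto {0:i}
drop 2:k onto {1:m}
drop 3:k onto {2:k}
drop 4:h onto {1:m}
drop 5:i onto {3:k, 4:h}
drop 6:h onto {5:i}
drop 7:m onto {6:h}
ground layer = {0:i}
drop-orders for the pieces not yet dropped (sum over which currently-grounded one goes next):
  1 to go: {7} 1
  2 to go: {6,7} 1
  3 to go: {5,6,7} 1
  4 to go: {3,5,6,7} 1  {4,5,6,7} 1
  5 to go: {2,3,5,6,7} 1  {3,4,5,6,7} 2
  6 to go: {2,3,4,5,6,7} 3
  if 0:i drops first: 3 orders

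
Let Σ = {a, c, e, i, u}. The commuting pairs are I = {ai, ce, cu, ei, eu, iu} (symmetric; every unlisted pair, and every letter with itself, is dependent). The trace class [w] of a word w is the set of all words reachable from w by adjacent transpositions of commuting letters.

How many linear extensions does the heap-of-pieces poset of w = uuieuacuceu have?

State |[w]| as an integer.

piece 0:u — minimal
piece 1:u rests on {0:u}
piece 2:i — minimal
piece 3:e — minimal
piece 4:u rests on {1:u}
piece 5:a rests on {3:e, 4:u}
piece 6:c rests on {2:i, 5:a}
piece 7:u rests on {5:a}
piece 8:c rests on {6:c}
piece 9:e rests on {5:a}
piece 10:u rests on {7:u}
minimal pieces: {0:u, 2:i, 3:e}
ways to finish when only these pieces remain (= sum over removing one remaining piece with nothing left below it):
  1 left: {8}→1  {9}→1  {10}→1
  2 left: {6,8}→1  {7,10}→1  {8,9}→2  {8,10}→2  {9,10}→2
  3 left: {2,6,8}→1  {6,8,9}→3  {6,8,10}→3  {7,8,10}→3  {7,9,10}→3  {8,9,10}→6
  4 left: {2,6,8,9}→4  {2,6,8,10}→4  {6,7,8,10}→6  {6,8,9,10}→12  {7,8,9,10}→12
  5 left: {2,6,7,8,10}→10  {2,6,8,9,10}→20  {6,7,8,9,10}→30
  6 left: {2,6,7,8,9,10}→60  {5,6,7,8,9,10}→30
  7 left: {2,5,6,7,8,9,10}→90  {3,5,6,7,8,9,10}→30  {4,5,6,7,8,9,10}→30
  8 left: {1,4,5,6,7,8,9,10}→30  {2,3,5,6,7,8,9,10}→120  {2,4,5,6,7,8,9,10}→120  {3,4,5,6,7,8,9,10}→60
  9 left: {0,1,4,5,6,7,8,9,10}→30  {1,2,4,5,6,7,8,9,10}→150  {1,3,4,5,6,7,8,9,10}→90  {2,3,4,5,6,7,8,9,10}→300
  placing 0:u first → 540 extensions
  placing 2:i first → 120 extensions
  placing 3:e first → 180 extensions
total linear extensions = 840

840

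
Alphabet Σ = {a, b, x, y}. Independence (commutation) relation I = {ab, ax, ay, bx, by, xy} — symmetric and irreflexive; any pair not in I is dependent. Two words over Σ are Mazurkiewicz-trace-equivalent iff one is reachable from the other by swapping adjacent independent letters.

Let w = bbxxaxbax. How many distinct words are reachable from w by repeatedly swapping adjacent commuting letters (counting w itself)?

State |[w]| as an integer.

0(b) covers ∅
1(b) covers 0:b
2(x) covers ∅
3(x) covers 2:x
4(a) covers ∅
5(x) covers 3:x
6(b) covers 1:b
7(a) covers 4:a
8(x) covers 5:x
floor of heap: 0:b, 2:x, 4:a
completions by unplaced set U, small U first (add the entries for U minus each lowest piece of U):
  |U|=1: {6}:1  {7}:1  {8}:1
  |U|=2: {1,6}:1  {4,7}:1  {5,8}:1  {6,7}:2  {6,8}:2  {7,8}:2
  |U|=3: {0,1,6}:1  {1,6,7}:3  {1,6,8}:3  {3,5,8}:1  {4,6,7}:3  {4,7,8}:3  {5,6,8}:3  {5,7,8}:3  {6,7,8}:6
  |U|=4: {0,1,6,7}:4  {0,1,6,8}:4  {1,4,6,7}:6  {1,5,6,8}:6  {1,6,7,8}:12  {2,3,5,8}:1  {3,5,6,8}:4  {3,5,7,8}:4  {4,5,7,8}:6  {4,6,7,8}:12  {5,6,7,8}:12
  |U|=5: {0,1,4,6,7}:10  {0,1,5,6,8}:10  {0,1,6,7,8}:20  {1,3,5,6,8}:10  {1,4,6,7,8}:30  {1,5,6,7,8}:30  {2,3,5,6,8}:5  {2,3,5,7,8}:5  {3,4,5,7,8}:10  {3,5,6,7,8}:20  {4,5,6,7,8}:30
  |U|=6: {0,1,3,5,6,8}:20  {0,1,4,6,7,8}:60  {0,1,5,6,7,8}:60  {1,2,3,5,6,8}:15  {1,3,5,6,7,8}:60  {1,4,5,6,7,8}:90  {2,3,4,5,7,8}:15  {2,3,5,6,7,8}:30  {3,4,5,6,7,8}:60
  |U|=7: {0,1,2,3,5,6,8}:35  {0,1,3,5,6,7,8}:140  {0,1,4,5,6,7,8}:210  {1,2,3,5,6,7,8}:105  {1,3,4,5,6,7,8}:210  {2,3,4,5,6,7,8}:105
  start at 0(b): 420
  start at 2(x): 560
  start at 4(a): 280
sum over floor = 1260

1260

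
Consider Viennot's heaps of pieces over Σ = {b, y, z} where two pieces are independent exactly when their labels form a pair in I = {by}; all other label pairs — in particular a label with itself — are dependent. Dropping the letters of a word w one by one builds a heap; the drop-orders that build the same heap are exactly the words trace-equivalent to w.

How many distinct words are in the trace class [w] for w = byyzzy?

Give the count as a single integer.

3

drop 0:b onto floor
drop 1:y onto floor
drop 2:y onto {1:y}
drop 3:z onto {0:b, 2:y}
drop 4:z onto {3:z}
drop 5:y onto {4:z}
ground layer = {0:b, 1:y}
drop-orders for the pieces not yet dropped (sum over which currently-grounded one goes next):
  1 to go: {5} 1
  2 to go: {4,5} 1
  3 to go: {3,4,5} 1
  4 to go: {0,3,4,5} 1  {2,3,4,5} 1
  if 0:b drops first: 1 orders
  if 1:y drops first: 2 orders
heap linearizations: 3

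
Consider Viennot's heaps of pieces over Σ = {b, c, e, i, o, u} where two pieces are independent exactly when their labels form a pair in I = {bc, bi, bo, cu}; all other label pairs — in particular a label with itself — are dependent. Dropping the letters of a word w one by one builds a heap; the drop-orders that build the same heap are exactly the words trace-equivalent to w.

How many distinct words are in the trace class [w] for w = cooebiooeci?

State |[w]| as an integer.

4

0(c) covers ∅
1(o) covers 0:c
2(o) covers 1:o
3(e) covers 2:o
4(b) covers 3:e
5(i) covers 3:e
6(o) covers 5:i
7(o) covers 6:o
8(e) covers 4:b, 7:o
9(c) covers 8:e
10(i) covers 9:c
floor of heap: 0:c
completions by unplaced set U, small U first (add the entries for U minus each lowest piece of U):
  |U|=1: {10}:1
  |U|=2: {9,10}:1
  |U|=3: {8,9,10}:1
  |U|=4: {4,8,9,10}:1  {7,8,9,10}:1
  |U|=5: {4,7,8,9,10}:2  {6,7,8,9,10}:1
  |U|=6: {4,6,7,8,9,10}:3  {5,6,7,8,9,10}:1
  |U|=7: {4,5,6,7,8,9,10}:4
  |U|=8: {3,4,5,6,7,8,9,10}:4
  |U|=9: {2,3,4,5,6,7,8,9,10}:4
  start at 0(c): 4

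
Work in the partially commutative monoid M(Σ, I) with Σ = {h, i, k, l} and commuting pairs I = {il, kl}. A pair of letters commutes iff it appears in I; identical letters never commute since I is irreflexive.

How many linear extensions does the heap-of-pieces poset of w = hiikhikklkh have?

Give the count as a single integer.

5

#0=h has no predecessor
#1=i depends on [0:h]
#2=i depends on [1:i]
#3=k depends on [2:i]
#4=h depends on [3:k]
#5=i depends on [4:h]
#6=k depends on [5:i]
#7=k depends on [6:k]
#8=l depends on [4:h]
#9=k depends on [7:k]
#10=h depends on [8:l, 9:k]
sources: [0:h]
N(rest) = Σ N(rest − s) over sources s of rest; N(one piece) = 1:
  size 1 → [10]=1
  size 2 → [8,10]=1  [9,10]=1
  size 3 → [7,9,10]=1  [8,9,10]=2
  size 4 → [6,7,9,10]=1  [7,8,9,10]=3
  size 5 → [5,6,7,9,10]=1  [6,7,8,9,10]=4
  size 6 → [5,6,7,8,9,10]=5
  size 7 → [4,5,6,7,8,9,10]=5
  size 8 → [3,4,5,6,7,8,9,10]=5
  size 9 → [2,3,4,5,6,7,8,9,10]=5
  first=0(h) contributes 5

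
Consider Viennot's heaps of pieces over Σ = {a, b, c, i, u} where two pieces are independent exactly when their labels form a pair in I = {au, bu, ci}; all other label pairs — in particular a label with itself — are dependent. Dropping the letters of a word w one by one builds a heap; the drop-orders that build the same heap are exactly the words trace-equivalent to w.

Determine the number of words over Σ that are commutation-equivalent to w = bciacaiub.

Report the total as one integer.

4

drop 0:b onto floor
drop 1:c onto {0:b}
drop 2:i onto {0:b}
drop 3:a onto {1:c, 2:i}
drop 4:c onto {3:a}
drop 5:a onto {4:c}
drop 6:i onto {5:a}
drop 7:u onto {6:i}
drop 8:b onto {6:i}
ground layer = {0:b}
drop-orders for the pieces not yet dropped (sum over which currently-grounded one goes next):
  1 to go: {7} 1  {8} 1
  2 to go: {7,8} 2
  3 to go: {6,7,8} 2
  4 to go: {5,6,7,8} 2
  5 to go: {4,5,6,7,8} 2
  6 to go: {3,4,5,6,7,8} 2
  7 to go: {1,3,4,5,6,7,8} 2  {2,3,4,5,6,7,8} 2
  if 0:b drops first: 4 orders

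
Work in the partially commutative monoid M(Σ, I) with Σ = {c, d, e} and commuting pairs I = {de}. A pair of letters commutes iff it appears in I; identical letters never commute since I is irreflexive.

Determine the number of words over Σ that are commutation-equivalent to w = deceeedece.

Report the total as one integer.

10

drop 0:d onto floor
drop 1:e onto floor
drop 2:c onto {0:d, 1:e}
drop 3:e onto {2:c}
drop 4:e onto {3:e}
drop 5:e onto {4:e}
drop 6:d onto {2:c}
drop 7:e onto {5:e}
drop 8:c onto {6:d, 7:e}
drop 9:e onto {8:c}
ground layer = {0:d, 1:e}
drop-orders for the pieces not yet dropped (sum over which currently-grounded one goes next):
  1 to go: {9} 1
  2 to go: {8,9} 1
  3 to go: {6,8,9} 1  {7,8,9} 1
  4 to go: {5,7,8,9} 1  {6,7,8,9} 2
  5 to go: {4,5,7,8,9} 1  {5,6,7,8,9} 3
  6 to go: {3,4,5,7,8,9} 1  {4,5,6,7,8,9} 4
  7 to go: {3,4,5,6,7,8,9} 5
  8 to go: {2,3,4,5,6,7,8,9} 5
  if 0:d drops first: 5 orders
  if 1:e drops first: 5 orders
heap linearizations: 10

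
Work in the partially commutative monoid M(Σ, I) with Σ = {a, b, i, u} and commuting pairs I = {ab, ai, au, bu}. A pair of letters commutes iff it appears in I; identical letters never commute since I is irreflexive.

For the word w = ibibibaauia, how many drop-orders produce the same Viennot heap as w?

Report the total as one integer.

piece 0:i — minimal
piece 1:b rests on {0:i}
piece 2:i rests on {1:b}
piece 3:b rests on {2:i}
piece 4:i rests on {3:b}
piece 5:b rests on {4:i}
piece 6:a — minimal
piece 7:a rests on {6:a}
piece 8:u rests on {4:i}
piece 9:i rests on {5:b, 8:u}
piece 10:a rests on {7:a}
minimal pieces: {0:i, 6:a}
ways to finish when only these pieces remain (= sum over removing one remaining piece with nothing left below it):
  1 left: {9}→1  {10}→1
  2 left: {5,9}→1  {7,10}→1  {8,9}→1  {9,10}→2
  3 left: {5,8,9}→2  {5,9,10}→3  {6,7,10}→1  {7,9,10}→3  {8,9,10}→3
  4 left: {4,5,8,9}→2  {5,7,9,10}→6  {5,8,9,10}→8  {6,7,9,10}→4  {7,8,9,10}→6
  5 left: {3,4,5,8,9}→2  {4,5,8,9,10}→10  {5,6,7,9,10}→10  {5,7,8,9,10}→20  {6,7,8,9,10}→10
  6 left: {2,3,4,5,8,9}→2  {3,4,5,8,9,10}→12  {4,5,7,8,9,10}→30  {5,6,7,8,9,10}→40
  7 left: {1,2,3,4,5,8,9}→2  {2,3,4,5,8,9,10}→14  {3,4,5,7,8,9,10}→42  {4,5,6,7,8,9,10}→70
  8 left: {0,1,2,3,4,5,8,9}→2  {1,2,3,4,5,8,9,10}→16  {2,3,4,5,7,8,9,10}→56  {3,4,5,6,7,8,9,10}→112
  9 left: {0,1,2,3,4,5,8,9,10}→18  {1,2,3,4,5,7,8,9,10}→72  {2,3,4,5,6,7,8,9,10}→168
  placing 0:i first → 240 extensions
  placing 6:a first → 90 extensions
total linear extensions = 330

330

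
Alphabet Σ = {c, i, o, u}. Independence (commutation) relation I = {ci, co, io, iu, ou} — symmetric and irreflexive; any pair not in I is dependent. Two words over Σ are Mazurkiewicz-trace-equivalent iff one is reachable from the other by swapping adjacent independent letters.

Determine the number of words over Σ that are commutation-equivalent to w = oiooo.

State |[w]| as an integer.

drop 0:o onto floor
drop 1:i onto floor
drop 2:o onto {0:o}
drop 3:o onto {2:o}
drop 4:o onto {3:o}
ground layer = {0:o, 1:i}
drop-orders for the pieces not yet dropped (sum over which currently-grounded one goes next):
  1 to go: {1} 1  {4} 1
  2 to go: {1,4} 2  {3,4} 1
  3 to go: {1,3,4} 3  {2,3,4} 1
  if 0:o drops first: 4 orders
  if 1:i drops first: 1 orders
heap linearizations: 5

5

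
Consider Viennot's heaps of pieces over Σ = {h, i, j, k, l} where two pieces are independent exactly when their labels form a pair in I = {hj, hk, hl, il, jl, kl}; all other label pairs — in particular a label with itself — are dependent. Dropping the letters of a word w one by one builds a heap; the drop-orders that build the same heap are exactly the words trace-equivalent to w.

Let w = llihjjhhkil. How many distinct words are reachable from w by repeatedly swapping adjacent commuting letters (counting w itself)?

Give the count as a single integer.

0(l) covers ∅
1(l) covers 0:l
2(i) covers ∅
3(h) covers 2:i
4(j) covers 2:i
5(j) covers 4:j
6(h) covers 3:h
7(h) covers 6:h
8(k) covers 5:j
9(i) covers 7:h, 8:k
10(l) covers 1:l
floor of heap: 0:l, 2:i
completions by unplaced set U, small U first (add the entries for U minus each lowest piece of U):
  |U|=1: {9}:1  {10}:1
  |U|=2: {1,10}:1  {7,9}:1  {8,9}:1  {9,10}:2
  |U|=3: {0,1,10}:1  {1,9,10}:3  {5,8,9}:1  {6,7,9}:1  {7,8,9}:2  {7,9,10}:3  {8,9,10}:3
  |U|=4: {0,1,9,10}:4  {1,7,9,10}:6  {1,8,9,10}:6  {3,6,7,9}:1  {4,5,8,9}:1  {5,7,8,9}:3  {5,8,9,10}:4  {6,7,8,9}:3  {6,7,9,10}:4  {7,8,9,10}:8
  |U|=5: {0,1,7,9,10}:10  {0,1,8,9,10}:10  {1,5,8,9,10}:10  {1,6,7,9,10}:10  {1,7,8,9,10}:20  {3,6,7,8,9}:4  {3,6,7,9,10}:5  {4,5,7,8,9}:4  {4,5,8,9,10}:5  {5,6,7,8,9}:6  {5,7,8,9,10}:15  {6,7,8,9,10}:15
  |U|=6: {0,1,5,8,9,10}:20  {0,1,6,7,9,10}:20  {0,1,7,8,9,10}:40  {1,3,6,7,9,10}:15  {1,4,5,8,9,10}:15  {1,5,7,8,9,10}:45  {1,6,7,8,9,10}:45  {3,5,6,7,8,9}:10  {3,6,7,8,9,10}:24  {4,5,6,7,8,9}:10  {4,5,7,8,9,10}:24  {5,6,7,8,9,10}:36
  |U|=7: {0,1,3,6,7,9,10}:35  {0,1,4,5,8,9,10}:35  {0,1,5,7,8,9,10}:105  {0,1,6,7,8,9,10}:105  {1,3,6,7,8,9,10}:84  {1,4,5,7,8,9,10}:84  {1,5,6,7,8,9,10}:126  {3,4,5,6,7,8,9}:20  {3,5,6,7,8,9,10}:70  {4,5,6,7,8,9,10}:70
  |U|=8: {0,1,3,6,7,8,9,10}:224  {0,1,4,5,7,8,9,10}:224  {0,1,5,6,7,8,9,10}:336  {1,3,5,6,7,8,9,10}:280  {1,4,5,6,7,8,9,10}:280  {2,3,4,5,6,7,8,9}:20  {3,4,5,6,7,8,9,10}:160
  |U|=9: {0,1,3,5,6,7,8,9,10}:840  {0,1,4,5,6,7,8,9,10}:840  {1,3,4,5,6,7,8,9,10}:720  {2,3,4,5,6,7,8,9,10}:180
  start at 0(l): 900
  start at 2(i): 2400
sum over floor = 3300

3300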